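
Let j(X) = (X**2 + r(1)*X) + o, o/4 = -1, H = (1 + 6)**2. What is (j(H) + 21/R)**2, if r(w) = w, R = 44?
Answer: 11587446025/1936 ≈ 5.9852e+6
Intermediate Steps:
H = 49 (H = 7**2 = 49)
o = -4 (o = 4*(-1) = -4)
j(X) = -4 + X + X**2 (j(X) = (X**2 + 1*X) - 4 = (X**2 + X) - 4 = (X + X**2) - 4 = -4 + X + X**2)
(j(H) + 21/R)**2 = ((-4 + 49 + 49**2) + 21/44)**2 = ((-4 + 49 + 2401) + 21*(1/44))**2 = (2446 + 21/44)**2 = (107645/44)**2 = 11587446025/1936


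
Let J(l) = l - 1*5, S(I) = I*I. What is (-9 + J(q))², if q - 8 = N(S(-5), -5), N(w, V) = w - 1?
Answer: 324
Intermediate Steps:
S(I) = I²
N(w, V) = -1 + w
q = 32 (q = 8 + (-1 + (-5)²) = 8 + (-1 + 25) = 8 + 24 = 32)
J(l) = -5 + l (J(l) = l - 5 = -5 + l)
(-9 + J(q))² = (-9 + (-5 + 32))² = (-9 + 27)² = 18² = 324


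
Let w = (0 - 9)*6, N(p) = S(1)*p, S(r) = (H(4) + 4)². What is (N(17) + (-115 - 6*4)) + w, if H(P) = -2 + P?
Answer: 419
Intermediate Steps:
S(r) = 36 (S(r) = ((-2 + 4) + 4)² = (2 + 4)² = 6² = 36)
N(p) = 36*p
w = -54 (w = -9*6 = -54)
(N(17) + (-115 - 6*4)) + w = (36*17 + (-115 - 6*4)) - 54 = (612 + (-115 - 1*24)) - 54 = (612 + (-115 - 24)) - 54 = (612 - 139) - 54 = 473 - 54 = 419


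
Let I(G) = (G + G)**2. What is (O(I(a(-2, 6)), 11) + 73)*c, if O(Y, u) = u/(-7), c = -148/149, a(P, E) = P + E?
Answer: -74000/1043 ≈ -70.949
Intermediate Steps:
a(P, E) = E + P
c = -148/149 (c = -148*1/149 = -148/149 ≈ -0.99329)
I(G) = 4*G**2 (I(G) = (2*G)**2 = 4*G**2)
O(Y, u) = -u/7 (O(Y, u) = u*(-1/7) = -u/7)
(O(I(a(-2, 6)), 11) + 73)*c = (-1/7*11 + 73)*(-148/149) = (-11/7 + 73)*(-148/149) = (500/7)*(-148/149) = -74000/1043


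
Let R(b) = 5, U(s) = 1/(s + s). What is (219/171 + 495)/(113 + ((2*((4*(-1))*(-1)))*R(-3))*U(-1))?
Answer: 28288/5301 ≈ 5.3363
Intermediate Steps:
U(s) = 1/(2*s)
(219/171 + 495)/(113 + ((2*((4*(-1))*(-1)))*R(-3))*U(-1)) = (219/171 + 495)/(113 + ((2*((4*(-1))*(-1)))*5)*((½)/(-1))) = (219*(1/171) + 495)/(113 + ((2*(-4*(-1)))*5)*((½)*(-1))) = (73/57 + 495)/(113 + ((2*4)*5)*(-½)) = 28288/(57*(113 + (8*5)*(-½))) = 28288/(57*(113 + 40*(-½))) = 28288/(57*(113 - 20)) = (28288/57)/93 = (28288/57)*(1/93) = 28288/5301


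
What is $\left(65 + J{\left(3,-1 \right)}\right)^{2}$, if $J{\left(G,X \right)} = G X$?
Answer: $3844$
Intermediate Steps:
$\left(65 + J{\left(3,-1 \right)}\right)^{2} = \left(65 + 3 \left(-1\right)\right)^{2} = \left(65 - 3\right)^{2} = 62^{2} = 3844$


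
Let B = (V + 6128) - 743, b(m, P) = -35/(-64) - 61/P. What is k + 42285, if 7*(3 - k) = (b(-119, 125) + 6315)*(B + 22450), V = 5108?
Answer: -1661927748153/56000 ≈ -2.9677e+7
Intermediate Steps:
b(m, P) = 35/64 - 61/P (b(m, P) = -35*(-1/64) - 61/P = 35/64 - 61/P)
B = 10493 (B = (5108 + 6128) - 743 = 11236 - 743 = 10493)
k = -1664295708153/56000 (k = 3 - ((35/64 - 61/125) + 6315)*(10493 + 22450)/7 = 3 - ((35/64 - 61*1/125) + 6315)*32943/7 = 3 - ((35/64 - 61/125) + 6315)*32943/7 = 3 - (471/8000 + 6315)*32943/7 = 3 - 50520471*32943/56000 = 3 - ⅐*1664295876153/8000 = 3 - 1664295876153/56000 = -1664295708153/56000 ≈ -2.9720e+7)
k + 42285 = -1664295708153/56000 + 42285 = -1661927748153/56000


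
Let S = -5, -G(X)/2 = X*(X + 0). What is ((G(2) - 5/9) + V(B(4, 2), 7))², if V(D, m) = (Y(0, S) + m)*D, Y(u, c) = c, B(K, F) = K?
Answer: 25/81 ≈ 0.30864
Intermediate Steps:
G(X) = -2*X² (G(X) = -2*X*(X + 0) = -2*X*X = -2*X²)
V(D, m) = D*(-5 + m) (V(D, m) = (-5 + m)*D = D*(-5 + m))
((G(2) - 5/9) + V(B(4, 2), 7))² = ((-2*2² - 5/9) + 4*(-5 + 7))² = ((-2*4 + (⅑)*(-5)) + 4*2)² = ((-8 - 5/9) + 8)² = (-77/9 + 8)² = (-5/9)² = 25/81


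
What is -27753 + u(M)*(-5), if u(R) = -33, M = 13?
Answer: -27588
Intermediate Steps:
-27753 + u(M)*(-5) = -27753 - 33*(-5) = -27753 + 165 = -27588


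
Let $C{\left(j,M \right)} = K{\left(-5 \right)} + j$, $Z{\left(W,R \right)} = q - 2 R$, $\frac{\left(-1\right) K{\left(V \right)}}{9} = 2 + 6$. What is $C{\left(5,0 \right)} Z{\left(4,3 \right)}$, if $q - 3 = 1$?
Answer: $134$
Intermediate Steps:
$q = 4$ ($q = 3 + 1 = 4$)
$K{\left(V \right)} = -72$ ($K{\left(V \right)} = - 9 \left(2 + 6\right) = \left(-9\right) 8 = -72$)
$Z{\left(W,R \right)} = 4 - 2 R$
$C{\left(j,M \right)} = -72 + j$
$C{\left(5,0 \right)} Z{\left(4,3 \right)} = \left(-72 + 5\right) \left(4 - 6\right) = - 67 \left(4 - 6\right) = \left(-67\right) \left(-2\right) = 134$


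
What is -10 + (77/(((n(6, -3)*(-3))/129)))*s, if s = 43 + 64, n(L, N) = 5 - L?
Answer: 354267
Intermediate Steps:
s = 107
-10 + (77/(((n(6, -3)*(-3))/129)))*s = -10 + (77/((((5 - 1*6)*(-3))/129)))*107 = -10 + (77/((((5 - 6)*(-3))*(1/129))))*107 = -10 + (77/((-1*(-3)*(1/129))))*107 = -10 + (77/((3*(1/129))))*107 = -10 + (77/(1/43))*107 = -10 + (77*43)*107 = -10 + 3311*107 = -10 + 354277 = 354267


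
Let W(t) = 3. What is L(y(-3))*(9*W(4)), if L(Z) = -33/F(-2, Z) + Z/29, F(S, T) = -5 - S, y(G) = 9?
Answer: 8856/29 ≈ 305.38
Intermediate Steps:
L(Z) = 11 + Z/29 (L(Z) = -33/(-5 - 1*(-2)) + Z/29 = -33/(-5 + 2) + Z*(1/29) = -33/(-3) + Z/29 = -33*(-1/3) + Z/29 = 11 + Z/29)
L(y(-3))*(9*W(4)) = (11 + (1/29)*9)*(9*3) = (11 + 9/29)*27 = (328/29)*27 = 8856/29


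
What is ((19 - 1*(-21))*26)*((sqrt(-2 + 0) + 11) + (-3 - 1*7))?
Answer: 1040 + 1040*I*sqrt(2) ≈ 1040.0 + 1470.8*I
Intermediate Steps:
((19 - 1*(-21))*26)*((sqrt(-2 + 0) + 11) + (-3 - 1*7)) = ((19 + 21)*26)*((sqrt(-2) + 11) + (-3 - 7)) = (40*26)*((I*sqrt(2) + 11) - 10) = 1040*((11 + I*sqrt(2)) - 10) = 1040*(1 + I*sqrt(2)) = 1040 + 1040*I*sqrt(2)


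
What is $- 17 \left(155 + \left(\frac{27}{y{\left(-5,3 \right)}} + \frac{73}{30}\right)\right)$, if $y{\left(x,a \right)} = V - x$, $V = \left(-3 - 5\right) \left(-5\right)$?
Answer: $- \frac{80597}{30} \approx -2686.6$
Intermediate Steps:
$V = 40$ ($V = \left(-8\right) \left(-5\right) = 40$)
$y{\left(x,a \right)} = 40 - x$
$- 17 \left(155 + \left(\frac{27}{y{\left(-5,3 \right)}} + \frac{73}{30}\right)\right) = - 17 \left(155 + \left(\frac{27}{40 - -5} + \frac{73}{30}\right)\right) = - 17 \left(155 + \left(\frac{27}{40 + 5} + 73 \cdot \frac{1}{30}\right)\right) = - 17 \left(155 + \left(\frac{27}{45} + \frac{73}{30}\right)\right) = - 17 \left(155 + \left(27 \cdot \frac{1}{45} + \frac{73}{30}\right)\right) = - 17 \left(155 + \left(\frac{3}{5} + \frac{73}{30}\right)\right) = - 17 \left(155 + \frac{91}{30}\right) = \left(-17\right) \frac{4741}{30} = - \frac{80597}{30}$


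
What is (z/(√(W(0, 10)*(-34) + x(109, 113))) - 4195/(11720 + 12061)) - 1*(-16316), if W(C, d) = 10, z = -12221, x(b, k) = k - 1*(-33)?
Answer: 388006601/23781 + 12221*I*√194/194 ≈ 16316.0 + 877.42*I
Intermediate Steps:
x(b, k) = 33 + k (x(b, k) = k + 33 = 33 + k)
(z/(√(W(0, 10)*(-34) + x(109, 113))) - 4195/(11720 + 12061)) - 1*(-16316) = (-12221/√(10*(-34) + (33 + 113)) - 4195/(11720 + 12061)) - 1*(-16316) = (-12221/√(-340 + 146) - 4195/23781) + 16316 = (-12221*(-I*√194/194) - 4195*1/23781) + 16316 = (-12221*(-I*√194/194) - 4195/23781) + 16316 = (-(-12221)*I*√194/194 - 4195/23781) + 16316 = (12221*I*√194/194 - 4195/23781) + 16316 = (-4195/23781 + 12221*I*√194/194) + 16316 = 388006601/23781 + 12221*I*√194/194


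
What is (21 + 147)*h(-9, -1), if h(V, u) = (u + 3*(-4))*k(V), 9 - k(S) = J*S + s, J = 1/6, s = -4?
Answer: -31668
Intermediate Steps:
J = ⅙ ≈ 0.16667
k(S) = 13 - S/6 (k(S) = 9 - (S/6 - 4) = 9 - (-4 + S/6) = 9 + (4 - S/6) = 13 - S/6)
h(V, u) = (-12 + u)*(13 - V/6) (h(V, u) = (u + 3*(-4))*(13 - V/6) = (u - 12)*(13 - V/6) = (-12 + u)*(13 - V/6))
(21 + 147)*h(-9, -1) = (21 + 147)*(-(-78 - 9)*(-12 - 1)/6) = 168*(-⅙*(-87)*(-13)) = 168*(-377/2) = -31668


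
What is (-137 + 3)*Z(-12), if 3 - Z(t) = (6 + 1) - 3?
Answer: 134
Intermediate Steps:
Z(t) = -1 (Z(t) = 3 - ((6 + 1) - 3) = 3 - (7 - 3) = 3 - 1*4 = 3 - 4 = -1)
(-137 + 3)*Z(-12) = (-137 + 3)*(-1) = -134*(-1) = 134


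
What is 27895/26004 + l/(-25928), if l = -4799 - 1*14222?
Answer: 304470911/168557928 ≈ 1.8063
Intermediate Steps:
l = -19021 (l = -4799 - 14222 = -19021)
27895/26004 + l/(-25928) = 27895/26004 - 19021/(-25928) = 27895*(1/26004) - 19021*(-1/25928) = 27895/26004 + 19021/25928 = 304470911/168557928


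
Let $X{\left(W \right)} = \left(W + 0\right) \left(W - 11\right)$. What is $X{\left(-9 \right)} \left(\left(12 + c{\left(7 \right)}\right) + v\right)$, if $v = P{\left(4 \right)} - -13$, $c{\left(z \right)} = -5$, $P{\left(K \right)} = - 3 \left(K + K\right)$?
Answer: $-720$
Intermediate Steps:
$P{\left(K \right)} = - 6 K$ ($P{\left(K \right)} = - 3 \cdot 2 K = - 6 K$)
$X{\left(W \right)} = W \left(-11 + W\right)$
$v = -11$ ($v = \left(-6\right) 4 - -13 = -24 + 13 = -11$)
$X{\left(-9 \right)} \left(\left(12 + c{\left(7 \right)}\right) + v\right) = - 9 \left(-11 - 9\right) \left(\left(12 - 5\right) - 11\right) = \left(-9\right) \left(-20\right) \left(7 - 11\right) = 180 \left(-4\right) = -720$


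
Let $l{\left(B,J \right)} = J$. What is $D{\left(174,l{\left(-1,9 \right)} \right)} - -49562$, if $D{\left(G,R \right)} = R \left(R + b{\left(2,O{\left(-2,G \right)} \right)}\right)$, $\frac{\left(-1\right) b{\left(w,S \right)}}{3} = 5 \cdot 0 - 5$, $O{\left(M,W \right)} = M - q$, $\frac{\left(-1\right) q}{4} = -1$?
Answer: $49778$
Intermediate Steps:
$q = 4$ ($q = \left(-4\right) \left(-1\right) = 4$)
$O{\left(M,W \right)} = -4 + M$ ($O{\left(M,W \right)} = M - 4 = -4 + M$)
$b{\left(w,S \right)} = 15$ ($b{\left(w,S \right)} = - 3 \left(5 \cdot 0 - 5\right) = - 3 \left(0 - 5\right) = \left(-3\right) \left(-5\right) = 15$)
$D{\left(G,R \right)} = R \left(15 + R\right)$ ($D{\left(G,R \right)} = R \left(R + 15\right) = R \left(15 + R\right)$)
$D{\left(174,l{\left(-1,9 \right)} \right)} - -49562 = 9 \left(15 + 9\right) - -49562 = 9 \cdot 24 + 49562 = 216 + 49562 = 49778$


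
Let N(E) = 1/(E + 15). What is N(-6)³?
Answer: 1/729 ≈ 0.0013717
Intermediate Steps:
N(E) = 1/(15 + E)
N(-6)³ = (1/(15 - 6))³ = (1/9)³ = (⅑)³ = 1/729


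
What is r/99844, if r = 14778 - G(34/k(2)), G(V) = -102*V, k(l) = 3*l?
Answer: 3839/24961 ≈ 0.15380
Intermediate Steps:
r = 15356 (r = 14778 - (-102)*34/((3*2)) = 14778 - (-102)*34/6 = 14778 - (-102)*34*(⅙) = 14778 - (-102)*17/3 = 14778 - 1*(-578) = 14778 + 578 = 15356)
r/99844 = 15356/99844 = 15356*(1/99844) = 3839/24961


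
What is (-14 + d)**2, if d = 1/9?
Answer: 15625/81 ≈ 192.90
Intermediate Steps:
d = 1/9 ≈ 0.11111
(-14 + d)**2 = (-14 + 1/9)**2 = (-125/9)**2 = 15625/81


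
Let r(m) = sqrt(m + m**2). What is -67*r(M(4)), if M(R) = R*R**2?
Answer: -536*sqrt(65) ≈ -4321.4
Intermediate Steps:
M(R) = R**3
-67*r(M(4)) = -67*8*sqrt(1 + 4**3) = -67*8*sqrt(1 + 64) = -67*8*sqrt(65) = -536*sqrt(65)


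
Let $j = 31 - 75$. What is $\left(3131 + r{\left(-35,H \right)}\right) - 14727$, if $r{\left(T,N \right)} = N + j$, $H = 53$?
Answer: $-11587$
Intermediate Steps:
$j = -44$
$r{\left(T,N \right)} = -44 + N$ ($r{\left(T,N \right)} = N - 44 = -44 + N$)
$\left(3131 + r{\left(-35,H \right)}\right) - 14727 = \left(3131 + \left(-44 + 53\right)\right) - 14727 = \left(3131 + 9\right) - 14727 = 3140 - 14727 = -11587$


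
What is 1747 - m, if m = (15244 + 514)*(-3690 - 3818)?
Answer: 118312811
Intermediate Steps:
m = -118311064 (m = 15758*(-7508) = -118311064)
1747 - m = 1747 - 1*(-118311064) = 1747 + 118311064 = 118312811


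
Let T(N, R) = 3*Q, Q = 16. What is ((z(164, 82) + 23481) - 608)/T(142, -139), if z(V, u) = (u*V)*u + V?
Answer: 1125773/48 ≈ 23454.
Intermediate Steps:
T(N, R) = 48 (T(N, R) = 3*16 = 48)
z(V, u) = V + V*u**2 (z(V, u) = (V*u)*u + V = V*u**2 + V = V + V*u**2)
((z(164, 82) + 23481) - 608)/T(142, -139) = ((164*(1 + 82**2) + 23481) - 608)/48 = ((164*(1 + 6724) + 23481) - 608)*(1/48) = ((164*6725 + 23481) - 608)*(1/48) = ((1102900 + 23481) - 608)*(1/48) = (1126381 - 608)*(1/48) = 1125773*(1/48) = 1125773/48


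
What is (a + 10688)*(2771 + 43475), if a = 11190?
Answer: 1011769988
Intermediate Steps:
(a + 10688)*(2771 + 43475) = (11190 + 10688)*(2771 + 43475) = 21878*46246 = 1011769988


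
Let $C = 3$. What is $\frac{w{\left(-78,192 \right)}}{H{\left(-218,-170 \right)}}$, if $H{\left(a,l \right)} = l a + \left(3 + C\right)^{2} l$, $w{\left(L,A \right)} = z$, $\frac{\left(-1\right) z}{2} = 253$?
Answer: $- \frac{253}{15470} \approx -0.016354$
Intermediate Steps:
$z = -506$ ($z = \left(-2\right) 253 = -506$)
$w{\left(L,A \right)} = -506$
$H{\left(a,l \right)} = 36 l + a l$ ($H{\left(a,l \right)} = l a + \left(3 + 3\right)^{2} l = a l + 6^{2} l = a l + 36 l = 36 l + a l$)
$\frac{w{\left(-78,192 \right)}}{H{\left(-218,-170 \right)}} = - \frac{506}{\left(-170\right) \left(36 - 218\right)} = - \frac{506}{\left(-170\right) \left(-182\right)} = - \frac{506}{30940} = \left(-506\right) \frac{1}{30940} = - \frac{253}{15470}$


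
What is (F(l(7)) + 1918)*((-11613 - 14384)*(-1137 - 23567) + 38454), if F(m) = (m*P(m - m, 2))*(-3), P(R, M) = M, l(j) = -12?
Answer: 1278114000580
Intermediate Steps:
F(m) = -6*m (F(m) = (m*2)*(-3) = (2*m)*(-3) = -6*m)
(F(l(7)) + 1918)*((-11613 - 14384)*(-1137 - 23567) + 38454) = (-6*(-12) + 1918)*((-11613 - 14384)*(-1137 - 23567) + 38454) = (72 + 1918)*(-25997*(-24704) + 38454) = 1990*(642229888 + 38454) = 1990*642268342 = 1278114000580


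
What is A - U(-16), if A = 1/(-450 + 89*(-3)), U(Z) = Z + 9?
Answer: 5018/717 ≈ 6.9986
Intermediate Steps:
U(Z) = 9 + Z
A = -1/717 (A = 1/(-450 - 267) = 1/(-717) = -1/717 ≈ -0.0013947)
A - U(-16) = -1/717 - (9 - 16) = -1/717 - 1*(-7) = -1/717 + 7 = 5018/717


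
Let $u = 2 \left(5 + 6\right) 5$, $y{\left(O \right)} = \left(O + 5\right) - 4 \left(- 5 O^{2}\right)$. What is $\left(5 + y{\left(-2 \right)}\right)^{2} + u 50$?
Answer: $13244$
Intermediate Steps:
$y{\left(O \right)} = 5 + O + 20 O^{2}$ ($y{\left(O \right)} = \left(5 + O\right) + 20 O^{2} = 5 + O + 20 O^{2}$)
$u = 110$ ($u = 2 \cdot 11 \cdot 5 = 2 \cdot 55 = 110$)
$\left(5 + y{\left(-2 \right)}\right)^{2} + u 50 = \left(5 + \left(5 - 2 + 20 \left(-2\right)^{2}\right)\right)^{2} + 110 \cdot 50 = \left(5 + \left(5 - 2 + 20 \cdot 4\right)\right)^{2} + 5500 = \left(5 + \left(5 - 2 + 80\right)\right)^{2} + 5500 = \left(5 + 83\right)^{2} + 5500 = 88^{2} + 5500 = 7744 + 5500 = 13244$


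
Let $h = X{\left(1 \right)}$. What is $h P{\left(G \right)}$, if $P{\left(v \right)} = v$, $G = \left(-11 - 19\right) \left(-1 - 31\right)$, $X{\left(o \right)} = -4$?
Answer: $-3840$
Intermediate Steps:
$G = 960$ ($G = \left(-30\right) \left(-32\right) = 960$)
$h = -4$
$h P{\left(G \right)} = \left(-4\right) 960 = -3840$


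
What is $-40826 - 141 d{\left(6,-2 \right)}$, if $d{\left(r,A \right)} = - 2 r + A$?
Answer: $-38852$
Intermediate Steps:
$d{\left(r,A \right)} = A - 2 r$
$-40826 - 141 d{\left(6,-2 \right)} = -40826 - 141 \left(-2 - 12\right) = -40826 - -1974 = -40826 + 1974 = -38852$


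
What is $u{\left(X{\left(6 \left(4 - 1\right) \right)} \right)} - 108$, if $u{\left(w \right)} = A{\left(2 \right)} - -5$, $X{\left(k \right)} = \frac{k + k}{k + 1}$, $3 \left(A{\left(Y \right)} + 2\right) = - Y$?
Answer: $- \frac{317}{3} \approx -105.67$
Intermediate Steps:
$A{\left(Y \right)} = -2 - \frac{Y}{3}$ ($A{\left(Y \right)} = -2 + \frac{\left(-1\right) Y}{3} = -2 - \frac{Y}{3}$)
$X{\left(k \right)} = \frac{2 k}{1 + k}$
$u{\left(w \right)} = \frac{7}{3}$ ($u{\left(w \right)} = \left(-2 - \frac{2}{3}\right) - -5 = \left(-2 - \frac{2}{3}\right) + 5 = - \frac{8}{3} + 5 = \frac{7}{3}$)
$u{\left(X{\left(6 \left(4 - 1\right) \right)} \right)} - 108 = \frac{7}{3} - 108 = - \frac{317}{3}$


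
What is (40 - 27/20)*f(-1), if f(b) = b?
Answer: -773/20 ≈ -38.650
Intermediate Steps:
(40 - 27/20)*f(-1) = (40 - 27/20)*(-1) = (773/20)*(-1) = -773/20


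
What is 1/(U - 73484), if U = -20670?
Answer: -1/94154 ≈ -1.0621e-5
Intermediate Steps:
1/(U - 73484) = 1/(-20670 - 73484) = 1/(-94154) = -1/94154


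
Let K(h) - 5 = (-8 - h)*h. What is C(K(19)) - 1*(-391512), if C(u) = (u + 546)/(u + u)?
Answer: 198888077/508 ≈ 3.9151e+5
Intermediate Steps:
K(h) = 5 + h*(-8 - h) (K(h) = 5 + (-8 - h)*h = 5 + h*(-8 - h))
C(u) = (546 + u)/(2*u) (C(u) = (546 + u)/((2*u)) = (546 + u)*(1/(2*u)) = (546 + u)/(2*u))
C(K(19)) - 1*(-391512) = (546 + (5 - 1*19² - 8*19))/(2*(5 - 1*19² - 8*19)) - 1*(-391512) = (546 + (5 - 1*361 - 152))/(2*(5 - 1*361 - 152)) + 391512 = (546 + (5 - 361 - 152))/(2*(5 - 361 - 152)) + 391512 = (½)*(546 - 508)/(-508) + 391512 = (½)*(-1/508)*38 + 391512 = -19/508 + 391512 = 198888077/508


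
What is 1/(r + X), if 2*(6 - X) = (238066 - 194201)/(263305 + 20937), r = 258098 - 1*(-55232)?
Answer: 568484/178126458759 ≈ 3.1915e-6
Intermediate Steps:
r = 313330 (r = 258098 + 55232 = 313330)
X = 3367039/568484 (X = 6 - (238066 - 194201)/(2*(263305 + 20937)) = 6 - 43865/(2*284242) = 6 - ½*43865/284242 = 6 - 43865/568484 = 3367039/568484 ≈ 5.9228)
1/(r + X) = 1/(313330 + 3367039/568484) = 1/(178126458759/568484) = 568484/178126458759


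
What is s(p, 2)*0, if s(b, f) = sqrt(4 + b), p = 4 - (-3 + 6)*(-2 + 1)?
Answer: 0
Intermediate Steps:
p = 7 (p = 4 - 3*(-1) = 4 - 1*(-3) = 4 + 3 = 7)
s(p, 2)*0 = sqrt(4 + 7)*0 = sqrt(11)*0 = 0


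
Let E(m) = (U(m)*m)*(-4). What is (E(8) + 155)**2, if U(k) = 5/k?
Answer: 18225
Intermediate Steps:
E(m) = -20 (E(m) = ((5/m)*m)*(-4) = 5*(-4) = -20)
(E(8) + 155)**2 = (-20 + 155)**2 = 135**2 = 18225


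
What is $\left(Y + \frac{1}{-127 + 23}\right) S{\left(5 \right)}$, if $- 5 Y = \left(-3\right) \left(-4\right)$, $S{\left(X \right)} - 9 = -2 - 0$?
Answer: $- \frac{8771}{520} \approx -16.867$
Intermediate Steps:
$S{\left(X \right)} = 7$ ($S{\left(X \right)} = 9 - 2 = 7$)
$Y = - \frac{12}{5}$ ($Y = - \frac{\left(-3\right) \left(-4\right)}{5} = \left(- \frac{1}{5}\right) 12 = - \frac{12}{5} \approx -2.4$)
$\left(Y + \frac{1}{-127 + 23}\right) S{\left(5 \right)} = \left(- \frac{12}{5} + \frac{1}{-127 + 23}\right) 7 = \left(- \frac{12}{5} + \frac{1}{-104}\right) 7 = \left(- \frac{12}{5} - \frac{1}{104}\right) 7 = \left(- \frac{1253}{520}\right) 7 = - \frac{8771}{520}$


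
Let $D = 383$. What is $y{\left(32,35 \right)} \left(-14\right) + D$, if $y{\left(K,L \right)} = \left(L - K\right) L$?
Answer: $-1087$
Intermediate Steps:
$y{\left(K,L \right)} = L \left(L - K\right)$
$y{\left(32,35 \right)} \left(-14\right) + D = 35 \left(35 - 32\right) \left(-14\right) + 383 = 35 \cdot 3 \left(-14\right) + 383 = 105 \left(-14\right) + 383 = -1470 + 383 = -1087$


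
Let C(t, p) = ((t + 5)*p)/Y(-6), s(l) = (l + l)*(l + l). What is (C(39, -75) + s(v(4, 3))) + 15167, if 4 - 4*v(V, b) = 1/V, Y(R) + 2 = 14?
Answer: 953313/64 ≈ 14896.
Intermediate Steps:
Y(R) = 12 (Y(R) = -2 + 14 = 12)
v(V, b) = 1 - 1/(4*V)
s(l) = 4*l² (s(l) = (2*l)*(2*l) = 4*l²)
C(t, p) = p*(5 + t)/12 (C(t, p) = ((t + 5)*p)/12 = ((5 + t)*p)*(1/12) = (p*(5 + t))*(1/12) = p*(5 + t)/12)
(C(39, -75) + s(v(4, 3))) + 15167 = ((1/12)*(-75)*(5 + 39) + 4*((-¼ + 4)/4)²) + 15167 = ((1/12)*(-75)*44 + 4*((¼)*(15/4))²) + 15167 = (-275 + 4*(15/16)²) + 15167 = (-275 + 4*(225/256)) + 15167 = (-275 + 225/64) + 15167 = -17375/64 + 15167 = 953313/64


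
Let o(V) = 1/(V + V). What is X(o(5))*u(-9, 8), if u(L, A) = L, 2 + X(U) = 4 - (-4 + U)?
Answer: -531/10 ≈ -53.100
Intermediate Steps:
o(V) = 1/(2*V)
X(U) = 6 - U (X(U) = -2 + (4 - (-4 + U)) = -2 + (4 + (4 - U)) = -2 + (8 - U) = 6 - U)
X(o(5))*u(-9, 8) = (6 - 1/(2*5))*(-9) = (6 - 1*⅒)*(-9) = (6 - ⅒)*(-9) = (59/10)*(-9) = -531/10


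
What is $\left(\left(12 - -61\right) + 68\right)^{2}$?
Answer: $19881$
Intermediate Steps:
$\left(\left(12 - -61\right) + 68\right)^{2} = \left(\left(12 + 61\right) + 68\right)^{2} = \left(73 + 68\right)^{2} = 141^{2} = 19881$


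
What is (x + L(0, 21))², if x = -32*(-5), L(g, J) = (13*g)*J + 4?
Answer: 26896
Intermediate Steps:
L(g, J) = 4 + 13*J*g (L(g, J) = 13*J*g + 4 = 4 + 13*J*g)
x = 160
(x + L(0, 21))² = (160 + (4 + 13*21*0))² = (160 + (4 + 0))² = (160 + 4)² = 164² = 26896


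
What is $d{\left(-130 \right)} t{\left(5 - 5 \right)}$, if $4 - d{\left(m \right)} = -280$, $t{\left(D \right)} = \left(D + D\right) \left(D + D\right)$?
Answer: $0$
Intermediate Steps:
$t{\left(D \right)} = 4 D^{2}$ ($t{\left(D \right)} = 2 D 2 D = 4 D^{2}$)
$d{\left(m \right)} = 284$ ($d{\left(m \right)} = 4 - -280 = 4 + 280 = 284$)
$d{\left(-130 \right)} t{\left(5 - 5 \right)} = 284 \cdot 4 \left(5 - 5\right)^{2} = 284 \cdot 4 \cdot 0^{2} = 284 \cdot 4 \cdot 0 = 284 \cdot 0 = 0$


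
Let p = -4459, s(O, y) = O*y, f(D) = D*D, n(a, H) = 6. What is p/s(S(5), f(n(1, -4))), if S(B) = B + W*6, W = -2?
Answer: 637/36 ≈ 17.694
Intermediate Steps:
f(D) = D²
S(B) = -12 + B (S(B) = B - 2*6 = B - 12 = -12 + B)
p/s(S(5), f(n(1, -4))) = -4459*1/(36*(-12 + 5)) = -4459/((-7*36)) = -4459/(-252) = -4459*(-1/252) = 637/36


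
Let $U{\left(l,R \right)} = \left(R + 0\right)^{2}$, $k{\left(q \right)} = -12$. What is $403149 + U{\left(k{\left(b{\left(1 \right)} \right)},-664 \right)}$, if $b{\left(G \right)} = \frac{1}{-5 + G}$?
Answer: $844045$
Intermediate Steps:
$U{\left(l,R \right)} = R^{2}$
$403149 + U{\left(k{\left(b{\left(1 \right)} \right)},-664 \right)} = 403149 + \left(-664\right)^{2} = 403149 + 440896 = 844045$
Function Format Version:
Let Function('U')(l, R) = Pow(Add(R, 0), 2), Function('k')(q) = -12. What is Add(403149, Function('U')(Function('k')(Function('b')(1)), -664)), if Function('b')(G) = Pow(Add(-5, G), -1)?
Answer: 844045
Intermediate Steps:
Function('U')(l, R) = Pow(R, 2)
Add(403149, Function('U')(Function('k')(Function('b')(1)), -664)) = Add(403149, Pow(-664, 2)) = Add(403149, 440896) = 844045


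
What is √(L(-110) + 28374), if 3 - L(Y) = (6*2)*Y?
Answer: √29697 ≈ 172.33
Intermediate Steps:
L(Y) = 3 - 12*Y (L(Y) = 3 - 6*2*Y = 3 - 12*Y)
√(L(-110) + 28374) = √((3 - 12*(-110)) + 28374) = √((3 + 1320) + 28374) = √(1323 + 28374) = √29697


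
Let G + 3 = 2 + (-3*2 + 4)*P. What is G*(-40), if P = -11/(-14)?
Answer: 720/7 ≈ 102.86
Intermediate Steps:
P = 11/14 (P = -11*(-1/14) = 11/14 ≈ 0.78571)
G = -18/7 (G = -3 + (2 + (-3*2 + 4)*(11/14)) = -3 + (2 + (-6 + 4)*(11/14)) = -3 + (2 - 2*11/14) = -3 + (2 - 11/7) = -3 + 3/7 = -18/7 ≈ -2.5714)
G*(-40) = -18/7*(-40) = 720/7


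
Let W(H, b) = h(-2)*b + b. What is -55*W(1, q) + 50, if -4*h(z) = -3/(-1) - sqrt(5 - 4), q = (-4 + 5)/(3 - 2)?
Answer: 45/2 ≈ 22.500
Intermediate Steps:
q = 1 (q = 1/1 = 1*1 = 1)
h(z) = -1/2 (h(z) = -(-3/(-1) - sqrt(5 - 4))/4 = -(-3*(-1) - sqrt(1))/4 = -(3 - 1*1)/4 = -(3 - 1)/4 = -1/4*2 = -1/2)
W(H, b) = b/2 (W(H, b) = -b/2 + b = b/2)
-55*W(1, q) + 50 = -55/2 + 50 = 45/2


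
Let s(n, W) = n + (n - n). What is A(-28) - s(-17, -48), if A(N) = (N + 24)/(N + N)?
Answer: 239/14 ≈ 17.071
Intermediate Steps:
s(n, W) = n (s(n, W) = n + 0 = n)
A(N) = (24 + N)/(2*N) (A(N) = (24 + N)/((2*N)) = (24 + N)*(1/(2*N)) = (24 + N)/(2*N))
A(-28) - s(-17, -48) = (½)*(24 - 28)/(-28) - 1*(-17) = (½)*(-1/28)*(-4) + 17 = 1/14 + 17 = 239/14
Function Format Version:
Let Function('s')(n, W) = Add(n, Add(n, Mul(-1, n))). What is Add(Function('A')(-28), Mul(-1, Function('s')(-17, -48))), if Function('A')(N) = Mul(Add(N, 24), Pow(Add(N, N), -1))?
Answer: Rational(239, 14) ≈ 17.071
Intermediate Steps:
Function('s')(n, W) = n (Function('s')(n, W) = Add(n, 0) = n)
Function('A')(N) = Mul(Rational(1, 2), Pow(N, -1), Add(24, N)) (Function('A')(N) = Mul(Add(24, N), Pow(Mul(2, N), -1)) = Mul(Add(24, N), Mul(Rational(1, 2), Pow(N, -1))) = Mul(Rational(1, 2), Pow(N, -1), Add(24, N)))
Add(Function('A')(-28), Mul(-1, Function('s')(-17, -48))) = Add(Mul(Rational(1, 2), Pow(-28, -1), Add(24, -28)), Mul(-1, -17)) = Add(Mul(Rational(1, 2), Rational(-1, 28), -4), 17) = Add(Rational(1, 14), 17) = Rational(239, 14)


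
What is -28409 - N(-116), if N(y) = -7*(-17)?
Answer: -28528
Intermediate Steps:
N(y) = 119
-28409 - N(-116) = -28409 - 1*119 = -28409 - 119 = -28528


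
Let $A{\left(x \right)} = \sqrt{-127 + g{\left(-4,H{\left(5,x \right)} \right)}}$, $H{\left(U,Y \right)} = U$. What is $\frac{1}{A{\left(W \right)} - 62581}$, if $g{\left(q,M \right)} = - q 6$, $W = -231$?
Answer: $- \frac{62581}{3916381664} - \frac{i \sqrt{103}}{3916381664} \approx -1.5979 \cdot 10^{-5} - 2.5914 \cdot 10^{-9} i$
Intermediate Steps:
$g{\left(q,M \right)} = - 6 q$
$A{\left(x \right)} = i \sqrt{103}$ ($A{\left(x \right)} = \sqrt{-127 - -24} = \sqrt{-127 + 24} = \sqrt{-103} = i \sqrt{103}$)
$\frac{1}{A{\left(W \right)} - 62581} = \frac{1}{i \sqrt{103} - 62581} = \frac{1}{-62581 + i \sqrt{103}}$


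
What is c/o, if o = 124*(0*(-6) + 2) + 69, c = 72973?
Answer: 72973/317 ≈ 230.20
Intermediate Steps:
o = 317 (o = 124*(0 + 2) + 69 = 124*2 + 69 = 248 + 69 = 317)
c/o = 72973/317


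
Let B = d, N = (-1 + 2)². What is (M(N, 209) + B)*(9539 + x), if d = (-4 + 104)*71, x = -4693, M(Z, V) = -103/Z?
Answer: 33907462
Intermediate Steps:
N = 1 (N = 1² = 1)
d = 7100 (d = 100*71 = 7100)
B = 7100
(M(N, 209) + B)*(9539 + x) = (-103/1 + 7100)*(9539 - 4693) = (-103*1 + 7100)*4846 = (-103 + 7100)*4846 = 6997*4846 = 33907462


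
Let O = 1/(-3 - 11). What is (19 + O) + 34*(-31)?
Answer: -14491/14 ≈ -1035.1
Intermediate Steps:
O = -1/14 (O = 1/(-14) = -1/14 ≈ -0.071429)
(19 + O) + 34*(-31) = (19 - 1/14) + 34*(-31) = 265/14 - 1054 = -14491/14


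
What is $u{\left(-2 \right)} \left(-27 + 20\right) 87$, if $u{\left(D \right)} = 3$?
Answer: $-1827$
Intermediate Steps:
$u{\left(-2 \right)} \left(-27 + 20\right) 87 = 3 \left(-27 + 20\right) 87 = 3 \left(-7\right) 87 = \left(-21\right) 87 = -1827$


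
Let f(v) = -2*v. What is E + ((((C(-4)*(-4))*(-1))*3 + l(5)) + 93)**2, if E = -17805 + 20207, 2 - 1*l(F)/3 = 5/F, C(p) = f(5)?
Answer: 2978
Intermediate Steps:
C(p) = -10 (C(p) = -2*5 = -10)
l(F) = 6 - 15/F
E = 2402
E + ((((C(-4)*(-4))*(-1))*3 + l(5)) + 93)**2 = 2402 + (((-10*(-4)*(-1))*3 + (6 - 15/5)) + 93)**2 = 2402 + (((40*(-1))*3 + (6 - 15*1/5)) + 93)**2 = 2402 + ((-40*3 + (6 - 3)) + 93)**2 = 2402 + ((-120 + 3) + 93)**2 = 2402 + (-117 + 93)**2 = 2402 + (-24)**2 = 2402 + 576 = 2978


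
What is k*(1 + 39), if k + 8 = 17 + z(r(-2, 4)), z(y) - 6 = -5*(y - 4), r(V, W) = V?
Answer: 1800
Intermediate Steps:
z(y) = 26 - 5*y (z(y) = 6 - 5*(y - 4) = 6 - 5*(-4 + y) = 6 + (20 - 5*y) = 26 - 5*y)
k = 45 (k = -8 + (17 + (26 - 5*(-2))) = -8 + (17 + (26 + 10)) = -8 + (17 + 36) = -8 + 53 = 45)
k*(1 + 39) = 45*(1 + 39) = 45*40 = 1800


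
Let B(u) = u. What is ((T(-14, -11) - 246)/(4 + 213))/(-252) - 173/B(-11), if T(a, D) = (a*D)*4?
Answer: 4728131/300762 ≈ 15.721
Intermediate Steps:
T(a, D) = 4*D*a (T(a, D) = (D*a)*4 = 4*D*a)
((T(-14, -11) - 246)/(4 + 213))/(-252) - 173/B(-11) = ((4*(-11)*(-14) - 246)/(4 + 213))/(-252) - 173/(-11) = ((616 - 246)/217)*(-1/252) - 173*(-1/11) = (370*(1/217))*(-1/252) + 173/11 = (370/217)*(-1/252) + 173/11 = -185/27342 + 173/11 = 4728131/300762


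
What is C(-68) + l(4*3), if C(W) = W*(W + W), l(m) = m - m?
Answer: 9248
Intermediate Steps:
l(m) = 0
C(W) = 2*W² (C(W) = W*(2*W) = 2*W²)
C(-68) + l(4*3) = 2*(-68)² + 0 = 2*4624 + 0 = 9248 + 0 = 9248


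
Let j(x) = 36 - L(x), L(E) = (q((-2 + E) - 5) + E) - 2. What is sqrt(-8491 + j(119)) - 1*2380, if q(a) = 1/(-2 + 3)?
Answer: -2380 + I*sqrt(8573) ≈ -2380.0 + 92.59*I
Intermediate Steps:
q(a) = 1 (q(a) = 1/1 = 1)
L(E) = -1 + E (L(E) = (1 + E) - 2 = -1 + E)
j(x) = 37 - x (j(x) = 36 - (-1 + x) = 36 + (1 - x) = 37 - x)
sqrt(-8491 + j(119)) - 1*2380 = sqrt(-8491 + (37 - 1*119)) - 1*2380 = sqrt(-8491 + (37 - 119)) - 2380 = sqrt(-8491 - 82) - 2380 = sqrt(-8573) - 2380 = I*sqrt(8573) - 2380 = -2380 + I*sqrt(8573)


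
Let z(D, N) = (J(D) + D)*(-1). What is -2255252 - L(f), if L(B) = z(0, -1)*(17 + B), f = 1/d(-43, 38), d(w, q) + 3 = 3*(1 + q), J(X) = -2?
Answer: -128551303/57 ≈ -2.2553e+6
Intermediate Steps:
d(w, q) = 3*q (d(w, q) = -3 + 3*(1 + q) = -3 + (3 + 3*q) = 3*q)
z(D, N) = 2 - D (z(D, N) = (-2 + D)*(-1) = 2 - D)
f = 1/114 (f = 1/(3*38) = 1/114 ≈ 0.0087719)
L(B) = 34 + 2*B (L(B) = (2 - 1*0)*(17 + B) = (2 + 0)*(17 + B) = 2*(17 + B) = 34 + 2*B)
-2255252 - L(f) = -2255252 - (34 + 2*(1/114)) = -2255252 - (34 + 1/57) = -2255252 - 1*1939/57 = -2255252 - 1939/57 = -128551303/57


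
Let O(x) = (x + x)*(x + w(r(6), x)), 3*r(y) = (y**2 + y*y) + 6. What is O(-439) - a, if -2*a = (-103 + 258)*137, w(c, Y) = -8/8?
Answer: 793875/2 ≈ 3.9694e+5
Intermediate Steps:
r(y) = 2 + 2*y**2/3 (r(y) = ((y**2 + y*y) + 6)/3 = ((y**2 + y**2) + 6)/3 = (2*y**2 + 6)/3 = (6 + 2*y**2)/3 = 2 + 2*y**2/3)
w(c, Y) = -1 (w(c, Y) = -8*1/8 = -1)
O(x) = 2*x*(-1 + x) (O(x) = (x + x)*(x - 1) = (2*x)*(-1 + x) = 2*x*(-1 + x))
a = -21235/2 (a = -(-103 + 258)*137/2 = -155*137/2 = -1/2*21235 = -21235/2 ≈ -10618.)
O(-439) - a = 2*(-439)*(-1 - 439) - 1*(-21235/2) = 2*(-439)*(-440) + 21235/2 = 386320 + 21235/2 = 793875/2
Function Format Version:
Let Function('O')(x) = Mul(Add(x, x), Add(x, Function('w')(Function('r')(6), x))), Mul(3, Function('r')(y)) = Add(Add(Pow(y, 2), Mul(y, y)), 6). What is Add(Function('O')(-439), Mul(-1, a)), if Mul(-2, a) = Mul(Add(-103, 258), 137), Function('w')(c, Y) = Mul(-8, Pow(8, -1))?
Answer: Rational(793875, 2) ≈ 3.9694e+5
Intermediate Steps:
Function('r')(y) = Add(2, Mul(Rational(2, 3), Pow(y, 2))) (Function('r')(y) = Mul(Rational(1, 3), Add(Add(Pow(y, 2), Mul(y, y)), 6)) = Mul(Rational(1, 3), Add(Add(Pow(y, 2), Pow(y, 2)), 6)) = Mul(Rational(1, 3), Add(Mul(2, Pow(y, 2)), 6)) = Mul(Rational(1, 3), Add(6, Mul(2, Pow(y, 2)))) = Add(2, Mul(Rational(2, 3), Pow(y, 2))))
Function('w')(c, Y) = -1 (Function('w')(c, Y) = Mul(-8, Rational(1, 8)) = -1)
Function('O')(x) = Mul(2, x, Add(-1, x)) (Function('O')(x) = Mul(Add(x, x), Add(x, -1)) = Mul(Mul(2, x), Add(-1, x)) = Mul(2, x, Add(-1, x)))
a = Rational(-21235, 2) (a = Mul(Rational(-1, 2), Mul(Add(-103, 258), 137)) = Mul(Rational(-1, 2), Mul(155, 137)) = Mul(Rational(-1, 2), 21235) = Rational(-21235, 2) ≈ -10618.)
Add(Function('O')(-439), Mul(-1, a)) = Add(Mul(2, -439, Add(-1, -439)), Mul(-1, Rational(-21235, 2))) = Add(Mul(2, -439, -440), Rational(21235, 2)) = Add(386320, Rational(21235, 2)) = Rational(793875, 2)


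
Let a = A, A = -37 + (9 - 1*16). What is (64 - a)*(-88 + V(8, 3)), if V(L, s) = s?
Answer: -9180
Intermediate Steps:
A = -44 (A = -37 + (9 - 16) = -37 - 7 = -44)
a = -44
(64 - a)*(-88 + V(8, 3)) = (64 - 1*(-44))*(-88 + 3) = (64 + 44)*(-85) = 108*(-85) = -9180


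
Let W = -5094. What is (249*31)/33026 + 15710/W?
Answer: -239758937/84117222 ≈ -2.8503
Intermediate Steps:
(249*31)/33026 + 15710/W = (249*31)/33026 + 15710/(-5094) = 7719*(1/33026) + 15710*(-1/5094) = 7719/33026 - 7855/2547 = -239758937/84117222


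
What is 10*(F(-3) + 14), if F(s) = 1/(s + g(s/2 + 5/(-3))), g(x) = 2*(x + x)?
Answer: 6550/47 ≈ 139.36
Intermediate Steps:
g(x) = 4*x (g(x) = 2*(2*x) = 4*x)
F(s) = 1/(-20/3 + 3*s) (F(s) = 1/(s + 4*(s/2 + 5/(-3))) = 1/(s + 4*(s*(½) + 5*(-⅓))) = 1/(s + 4*(s/2 - 5/3)) = 1/(s + 4*(-5/3 + s/2)) = 1/(s + (-20/3 + 2*s)) = 1/(-20/3 + 3*s))
10*(F(-3) + 14) = 10*(3/(-20 + 9*(-3)) + 14) = 10*(3/(-20 - 27) + 14) = 10*(3/(-47) + 14) = 10*(3*(-1/47) + 14) = 10*(-3/47 + 14) = 10*(655/47) = 6550/47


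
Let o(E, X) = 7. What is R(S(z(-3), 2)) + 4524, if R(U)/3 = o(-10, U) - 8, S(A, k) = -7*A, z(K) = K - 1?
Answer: 4521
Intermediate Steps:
z(K) = -1 + K
R(U) = -3 (R(U) = 3*(7 - 8) = 3*(-1) = -3)
R(S(z(-3), 2)) + 4524 = -3 + 4524 = 4521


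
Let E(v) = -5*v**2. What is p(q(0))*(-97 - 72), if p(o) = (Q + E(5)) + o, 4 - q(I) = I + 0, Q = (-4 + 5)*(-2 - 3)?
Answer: 21294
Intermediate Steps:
Q = -5 (Q = 1*(-5) = -5)
q(I) = 4 - I (q(I) = 4 - (I + 0) = 4 - I)
p(o) = -130 + o (p(o) = (-5 - 5*5**2) + o = (-5 - 5*25) + o = (-5 - 125) + o = -130 + o)
p(q(0))*(-97 - 72) = (-130 + (4 - 1*0))*(-97 - 72) = (-130 + (4 + 0))*(-169) = (-130 + 4)*(-169) = -126*(-169) = 21294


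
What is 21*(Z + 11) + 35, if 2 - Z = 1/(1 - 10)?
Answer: 931/3 ≈ 310.33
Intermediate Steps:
Z = 19/9 (Z = 2 - 1/(1 - 10) = 2 - 1/(-9) = 2 - 1*(-1/9) = 2 + 1/9 = 19/9 ≈ 2.1111)
21*(Z + 11) + 35 = 21*(19/9 + 11) + 35 = 21*(118/9) + 35 = 826/3 + 35 = 931/3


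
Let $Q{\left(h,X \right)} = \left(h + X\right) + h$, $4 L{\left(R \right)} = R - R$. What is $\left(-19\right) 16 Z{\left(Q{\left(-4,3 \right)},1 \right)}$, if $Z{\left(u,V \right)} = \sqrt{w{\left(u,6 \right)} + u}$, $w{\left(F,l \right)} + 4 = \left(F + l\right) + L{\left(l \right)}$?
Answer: $- 608 i \sqrt{2} \approx - 859.84 i$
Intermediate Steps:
$L{\left(R \right)} = 0$ ($L{\left(R \right)} = \frac{R - R}{4} = \frac{1}{4} \cdot 0 = 0$)
$w{\left(F,l \right)} = -4 + F + l$ ($w{\left(F,l \right)} = -4 + \left(\left(F + l\right) + 0\right) = -4 + \left(F + l\right) = -4 + F + l$)
$Q{\left(h,X \right)} = X + 2 h$ ($Q{\left(h,X \right)} = \left(X + h\right) + h = X + 2 h$)
$Z{\left(u,V \right)} = \sqrt{2 + 2 u}$ ($Z{\left(u,V \right)} = \sqrt{\left(-4 + u + 6\right) + u} = \sqrt{\left(2 + u\right) + u} = \sqrt{2 + 2 u}$)
$\left(-19\right) 16 Z{\left(Q{\left(-4,3 \right)},1 \right)} = \left(-19\right) 16 \sqrt{2 + 2 \left(3 + 2 \left(-4\right)\right)} = - 304 \sqrt{2 + 2 \left(3 - 8\right)} = - 304 \sqrt{2 + 2 \left(-5\right)} = - 304 \sqrt{2 - 10} = - 304 \sqrt{-8} = - 304 \cdot 2 i \sqrt{2} = - 608 i \sqrt{2}$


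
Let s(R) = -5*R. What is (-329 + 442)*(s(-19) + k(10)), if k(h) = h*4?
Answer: 15255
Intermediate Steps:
k(h) = 4*h
(-329 + 442)*(s(-19) + k(10)) = (-329 + 442)*(-5*(-19) + 4*10) = 113*(95 + 40) = 113*135 = 15255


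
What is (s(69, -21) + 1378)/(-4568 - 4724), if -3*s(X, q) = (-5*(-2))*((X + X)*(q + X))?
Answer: 10351/4646 ≈ 2.2279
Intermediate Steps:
s(X, q) = -20*X*(X + q)/3 (s(X, q) = -(-5*(-2))*(X + X)*(q + X)/3 = -10*(2*X)*(X + q)/3 = -10*2*X*(X + q)/3 = -20*X*(X + q)/3)
(s(69, -21) + 1378)/(-4568 - 4724) = (-20/3*69*(69 - 21) + 1378)/(-4568 - 4724) = (-20/3*69*48 + 1378)/(-9292) = (-22080 + 1378)*(-1/9292) = -20702*(-1/9292) = 10351/4646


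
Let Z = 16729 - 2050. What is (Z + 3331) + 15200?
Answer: 33210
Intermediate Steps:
Z = 14679
(Z + 3331) + 15200 = (14679 + 3331) + 15200 = 18010 + 15200 = 33210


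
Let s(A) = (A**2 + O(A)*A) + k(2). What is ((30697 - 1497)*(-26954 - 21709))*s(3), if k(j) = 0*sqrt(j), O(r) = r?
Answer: -25577272800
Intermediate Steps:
k(j) = 0
s(A) = 2*A**2 (s(A) = (A**2 + A*A) + 0 = (A**2 + A**2) + 0 = 2*A**2 + 0 = 2*A**2)
((30697 - 1497)*(-26954 - 21709))*s(3) = ((30697 - 1497)*(-26954 - 21709))*(2*3**2) = (29200*(-48663))*(2*9) = -1420959600*18 = -25577272800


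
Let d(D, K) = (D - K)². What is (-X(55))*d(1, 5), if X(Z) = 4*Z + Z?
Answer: -4400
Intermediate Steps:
X(Z) = 5*Z
(-X(55))*d(1, 5) = (-5*55)*(1 - 1*5)² = (-1*275)*(1 - 5)² = -275*(-4)² = -275*16 = -4400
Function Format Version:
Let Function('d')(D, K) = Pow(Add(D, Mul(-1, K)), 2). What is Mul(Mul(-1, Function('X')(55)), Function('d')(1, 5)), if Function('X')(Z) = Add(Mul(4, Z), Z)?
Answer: -4400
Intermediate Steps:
Function('X')(Z) = Mul(5, Z)
Mul(Mul(-1, Function('X')(55)), Function('d')(1, 5)) = Mul(Mul(-1, Mul(5, 55)), Pow(Add(1, Mul(-1, 5)), 2)) = Mul(Mul(-1, 275), Pow(Add(1, -5), 2)) = Mul(-275, Pow(-4, 2)) = Mul(-275, 16) = -4400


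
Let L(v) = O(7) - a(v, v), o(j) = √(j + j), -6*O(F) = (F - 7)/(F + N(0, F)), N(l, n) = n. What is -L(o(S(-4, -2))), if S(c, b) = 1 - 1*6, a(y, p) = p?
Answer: I*√10 ≈ 3.1623*I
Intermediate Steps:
O(F) = -(-7 + F)/(12*F) (O(F) = -(F - 7)/(6*(F + F)) = -(-7 + F)/(6*(2*F)) = -(-7 + F)*1/(2*F)/6 = -(-7 + F)/(12*F))
S(c, b) = -5 (S(c, b) = 1 - 6 = -5)
o(j) = √2*√j (o(j) = √(2*j) = √2*√j)
L(v) = -v (L(v) = (1/12)*(7 - 1*7)/7 - v = (1/12)*(⅐)*(7 - 7) - v = (1/12)*(⅐)*0 - v = 0 - v = -v)
-L(o(S(-4, -2))) = -(-1)*√2*√(-5) = -(-1)*√2*(I*√5) = -(-1)*I*√10 = I*√10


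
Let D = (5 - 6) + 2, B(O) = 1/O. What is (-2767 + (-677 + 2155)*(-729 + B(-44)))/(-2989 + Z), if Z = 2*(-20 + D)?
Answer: 23765777/66594 ≈ 356.88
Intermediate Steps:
D = 1 (D = -1 + 2 = 1)
Z = -38 (Z = 2*(-20 + 1) = 2*(-19) = -38)
(-2767 + (-677 + 2155)*(-729 + B(-44)))/(-2989 + Z) = (-2767 + (-677 + 2155)*(-729 + 1/(-44)))/(-2989 - 38) = (-2767 + 1478*(-729 - 1/44))/(-3027) = (-2767 + 1478*(-32077/44))*(-1/3027) = (-2767 - 23704903/22)*(-1/3027) = -23765777/22*(-1/3027) = 23765777/66594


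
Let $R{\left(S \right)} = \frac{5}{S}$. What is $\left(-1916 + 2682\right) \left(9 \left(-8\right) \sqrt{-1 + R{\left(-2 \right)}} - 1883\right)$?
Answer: $-1442378 - 27576 i \sqrt{14} \approx -1.4424 \cdot 10^{6} - 1.0318 \cdot 10^{5} i$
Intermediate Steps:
$\left(-1916 + 2682\right) \left(9 \left(-8\right) \sqrt{-1 + R{\left(-2 \right)}} - 1883\right) = \left(-1916 + 2682\right) \left(9 \left(-8\right) \sqrt{-1 + \frac{5}{-2}} - 1883\right) = 766 \left(- 72 \sqrt{-1 + 5 \left(- \frac{1}{2}\right)} - 1883\right) = 766 \left(- 72 \sqrt{-1 - \frac{5}{2}} - 1883\right) = 766 \left(- 72 \sqrt{- \frac{7}{2}} - 1883\right) = 766 \left(- 72 \frac{i \sqrt{14}}{2} - 1883\right) = 766 \left(- 36 i \sqrt{14} - 1883\right) = 766 \left(-1883 - 36 i \sqrt{14}\right) = -1442378 - 27576 i \sqrt{14}$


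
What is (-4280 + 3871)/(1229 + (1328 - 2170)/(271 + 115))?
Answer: -78937/236776 ≈ -0.33338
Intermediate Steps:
(-4280 + 3871)/(1229 + (1328 - 2170)/(271 + 115)) = -409/(1229 - 842/386) = -409/(1229 - 842*1/386) = -409/(1229 - 421/193) = -409/236776/193 = -409*193/236776 = -78937/236776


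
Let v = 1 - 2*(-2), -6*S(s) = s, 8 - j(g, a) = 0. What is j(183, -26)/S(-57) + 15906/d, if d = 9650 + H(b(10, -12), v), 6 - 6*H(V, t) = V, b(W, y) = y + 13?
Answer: 2739764/1100195 ≈ 2.4903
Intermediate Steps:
j(g, a) = 8 (j(g, a) = 8 - 1*0 = 8 + 0 = 8)
S(s) = -s/6
b(W, y) = 13 + y
v = 5 (v = 1 + 4 = 5)
H(V, t) = 1 - V/6
d = 57905/6 (d = 9650 + (1 - (13 - 12)/6) = 9650 + (1 - 1/6*1) = 9650 + (1 - 1/6) = 9650 + 5/6 = 57905/6 ≈ 9650.8)
j(183, -26)/S(-57) + 15906/d = 8/((-1/6*(-57))) + 15906/(57905/6) = 8/(19/2) + 15906*(6/57905) = 8*(2/19) + 95436/57905 = 16/19 + 95436/57905 = 2739764/1100195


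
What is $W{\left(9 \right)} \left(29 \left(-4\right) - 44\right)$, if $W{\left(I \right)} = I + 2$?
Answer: $-1760$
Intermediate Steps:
$W{\left(I \right)} = 2 + I$
$W{\left(9 \right)} \left(29 \left(-4\right) - 44\right) = \left(2 + 9\right) \left(29 \left(-4\right) - 44\right) = 11 \left(-116 - 44\right) = 11 \left(-160\right) = -1760$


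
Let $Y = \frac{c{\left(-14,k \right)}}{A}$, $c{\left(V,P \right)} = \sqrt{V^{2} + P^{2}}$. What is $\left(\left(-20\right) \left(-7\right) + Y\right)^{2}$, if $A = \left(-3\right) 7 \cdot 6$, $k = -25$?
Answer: $\frac{\left(17640 - \sqrt{821}\right)^{2}}{15876} \approx 19536.0$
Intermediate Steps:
$A = -126$ ($A = \left(-21\right) 6 = -126$)
$c{\left(V,P \right)} = \sqrt{P^{2} + V^{2}}$
$Y = - \frac{\sqrt{821}}{126}$ ($Y = \frac{\sqrt{\left(-25\right)^{2} + \left(-14\right)^{2}}}{-126} = \sqrt{625 + 196} \left(- \frac{1}{126}\right) = \sqrt{821} \left(- \frac{1}{126}\right) = - \frac{\sqrt{821}}{126} \approx -0.22741$)
$\left(\left(-20\right) \left(-7\right) + Y\right)^{2} = \left(\left(-20\right) \left(-7\right) - \frac{\sqrt{821}}{126}\right)^{2} = \left(140 - \frac{\sqrt{821}}{126}\right)^{2}$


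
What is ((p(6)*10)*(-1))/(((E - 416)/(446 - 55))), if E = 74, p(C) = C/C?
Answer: 1955/171 ≈ 11.433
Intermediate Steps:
p(C) = 1
((p(6)*10)*(-1))/(((E - 416)/(446 - 55))) = ((1*10)*(-1))/(((74 - 416)/(446 - 55))) = (10*(-1))/((-342/391)) = -10/((-342*1/391)) = -10/(-342/391) = -10*(-391/342) = 1955/171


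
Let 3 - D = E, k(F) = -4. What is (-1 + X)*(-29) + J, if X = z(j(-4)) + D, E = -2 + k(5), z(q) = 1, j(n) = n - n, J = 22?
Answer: -239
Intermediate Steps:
j(n) = 0
E = -6 (E = -2 - 4 = -6)
D = 9 (D = 3 - 1*(-6) = 3 + 6 = 9)
X = 10 (X = 1 + 9 = 10)
(-1 + X)*(-29) + J = (-1 + 10)*(-29) + 22 = 9*(-29) + 22 = -261 + 22 = -239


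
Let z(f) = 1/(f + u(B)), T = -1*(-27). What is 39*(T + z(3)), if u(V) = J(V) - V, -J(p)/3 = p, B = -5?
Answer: 24258/23 ≈ 1054.7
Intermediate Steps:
J(p) = -3*p
T = 27
u(V) = -4*V (u(V) = -3*V - V = -4*V)
z(f) = 1/(20 + f) (z(f) = 1/(f - 4*(-5)) = 1/(f + 20) = 1/(20 + f))
39*(T + z(3)) = 39*(27 + 1/(20 + 3)) = 39*(27 + 1/23) = 39*(622/23) = 24258/23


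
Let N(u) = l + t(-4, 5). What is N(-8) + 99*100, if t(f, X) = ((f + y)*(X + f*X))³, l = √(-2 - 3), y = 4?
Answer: 9900 + I*√5 ≈ 9900.0 + 2.2361*I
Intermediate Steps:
l = I*√5 (l = √(-5) = I*√5 ≈ 2.2361*I)
t(f, X) = (4 + f)³*(X + X*f)³ (t(f, X) = ((f + 4)*(X + f*X))³ = ((4 + f)*(X + X*f))³ = (4 + f)³*(X + X*f)³)
N(u) = I*√5 (N(u) = I*√5 + 5³*(1 - 4)³*(4 - 4)³ = I*√5 + 125*(-3)³*0³ = I*√5 + 125*(-27)*0 = I*√5 + 0 = I*√5)
N(-8) + 99*100 = I*√5 + 99*100 = I*√5 + 9900 = 9900 + I*√5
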